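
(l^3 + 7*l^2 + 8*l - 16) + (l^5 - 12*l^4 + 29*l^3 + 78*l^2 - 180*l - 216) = l^5 - 12*l^4 + 30*l^3 + 85*l^2 - 172*l - 232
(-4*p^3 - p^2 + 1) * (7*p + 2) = -28*p^4 - 15*p^3 - 2*p^2 + 7*p + 2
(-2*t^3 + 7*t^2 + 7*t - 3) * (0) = 0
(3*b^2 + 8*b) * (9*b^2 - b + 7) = 27*b^4 + 69*b^3 + 13*b^2 + 56*b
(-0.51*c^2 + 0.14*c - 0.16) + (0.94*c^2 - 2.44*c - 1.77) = 0.43*c^2 - 2.3*c - 1.93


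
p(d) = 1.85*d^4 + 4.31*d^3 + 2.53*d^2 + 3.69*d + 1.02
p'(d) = 7.4*d^3 + 12.93*d^2 + 5.06*d + 3.69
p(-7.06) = 3180.51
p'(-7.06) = -1991.58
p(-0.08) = 0.74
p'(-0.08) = 3.36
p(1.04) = 14.61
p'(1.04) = 31.26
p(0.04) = 1.17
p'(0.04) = 3.91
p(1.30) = 24.85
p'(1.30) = 48.38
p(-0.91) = -2.22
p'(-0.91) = 4.22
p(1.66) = 47.88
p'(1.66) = 81.57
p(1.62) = 44.70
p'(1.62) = 77.28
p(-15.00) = 79624.92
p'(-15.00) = -22137.96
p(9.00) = 15519.00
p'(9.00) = 6491.16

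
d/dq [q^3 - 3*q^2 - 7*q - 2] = 3*q^2 - 6*q - 7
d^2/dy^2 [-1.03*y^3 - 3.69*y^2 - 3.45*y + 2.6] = -6.18*y - 7.38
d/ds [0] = 0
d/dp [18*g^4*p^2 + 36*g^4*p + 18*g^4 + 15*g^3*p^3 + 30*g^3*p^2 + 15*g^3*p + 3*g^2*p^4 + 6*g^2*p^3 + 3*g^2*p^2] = g^2*(36*g^2*p + 36*g^2 + 45*g*p^2 + 60*g*p + 15*g + 12*p^3 + 18*p^2 + 6*p)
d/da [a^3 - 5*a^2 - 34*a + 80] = 3*a^2 - 10*a - 34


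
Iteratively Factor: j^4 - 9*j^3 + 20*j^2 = (j)*(j^3 - 9*j^2 + 20*j) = j*(j - 4)*(j^2 - 5*j) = j^2*(j - 4)*(j - 5)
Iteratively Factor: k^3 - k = (k)*(k^2 - 1) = k*(k - 1)*(k + 1)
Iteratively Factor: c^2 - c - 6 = (c - 3)*(c + 2)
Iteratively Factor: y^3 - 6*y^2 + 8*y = (y)*(y^2 - 6*y + 8) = y*(y - 2)*(y - 4)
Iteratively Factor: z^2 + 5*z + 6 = (z + 2)*(z + 3)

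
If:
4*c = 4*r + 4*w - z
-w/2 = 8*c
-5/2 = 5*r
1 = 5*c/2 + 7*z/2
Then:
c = -16/471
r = -1/2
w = 256/471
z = 146/471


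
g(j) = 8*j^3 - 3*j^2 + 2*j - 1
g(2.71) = 141.61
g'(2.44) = 130.25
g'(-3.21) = 268.56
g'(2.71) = 162.00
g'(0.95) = 17.96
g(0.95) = 5.05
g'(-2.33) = 146.27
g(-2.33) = -123.14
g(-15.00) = -27706.00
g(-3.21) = -302.94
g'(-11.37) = 3172.87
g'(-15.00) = 5492.00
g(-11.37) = -12170.60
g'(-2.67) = 189.11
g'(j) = 24*j^2 - 6*j + 2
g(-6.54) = -2380.20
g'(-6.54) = 1067.76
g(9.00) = 5606.00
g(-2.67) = -180.00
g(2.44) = 102.23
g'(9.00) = 1892.00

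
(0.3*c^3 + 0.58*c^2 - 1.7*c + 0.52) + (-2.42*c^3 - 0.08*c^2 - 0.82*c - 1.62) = -2.12*c^3 + 0.5*c^2 - 2.52*c - 1.1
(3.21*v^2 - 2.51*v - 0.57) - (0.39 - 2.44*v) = 3.21*v^2 - 0.0699999999999998*v - 0.96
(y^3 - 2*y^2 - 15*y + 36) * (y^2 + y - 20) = y^5 - y^4 - 37*y^3 + 61*y^2 + 336*y - 720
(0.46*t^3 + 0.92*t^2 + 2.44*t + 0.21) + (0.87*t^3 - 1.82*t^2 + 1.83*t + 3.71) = 1.33*t^3 - 0.9*t^2 + 4.27*t + 3.92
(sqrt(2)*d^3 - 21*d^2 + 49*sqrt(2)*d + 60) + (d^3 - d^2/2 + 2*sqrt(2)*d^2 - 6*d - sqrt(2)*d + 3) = d^3 + sqrt(2)*d^3 - 43*d^2/2 + 2*sqrt(2)*d^2 - 6*d + 48*sqrt(2)*d + 63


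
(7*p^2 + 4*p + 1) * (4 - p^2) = -7*p^4 - 4*p^3 + 27*p^2 + 16*p + 4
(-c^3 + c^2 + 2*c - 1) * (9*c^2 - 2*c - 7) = -9*c^5 + 11*c^4 + 23*c^3 - 20*c^2 - 12*c + 7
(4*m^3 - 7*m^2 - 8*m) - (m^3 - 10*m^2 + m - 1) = 3*m^3 + 3*m^2 - 9*m + 1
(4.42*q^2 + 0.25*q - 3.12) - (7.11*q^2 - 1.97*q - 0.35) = -2.69*q^2 + 2.22*q - 2.77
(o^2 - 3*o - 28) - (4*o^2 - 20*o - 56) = -3*o^2 + 17*o + 28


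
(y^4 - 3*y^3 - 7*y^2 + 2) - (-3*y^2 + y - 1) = y^4 - 3*y^3 - 4*y^2 - y + 3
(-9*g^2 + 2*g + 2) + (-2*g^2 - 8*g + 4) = -11*g^2 - 6*g + 6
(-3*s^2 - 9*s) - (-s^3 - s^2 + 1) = s^3 - 2*s^2 - 9*s - 1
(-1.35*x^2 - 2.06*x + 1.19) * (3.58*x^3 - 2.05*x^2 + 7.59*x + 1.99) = -4.833*x^5 - 4.6073*x^4 - 1.7633*x^3 - 20.7614*x^2 + 4.9327*x + 2.3681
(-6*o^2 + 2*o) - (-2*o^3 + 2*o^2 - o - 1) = 2*o^3 - 8*o^2 + 3*o + 1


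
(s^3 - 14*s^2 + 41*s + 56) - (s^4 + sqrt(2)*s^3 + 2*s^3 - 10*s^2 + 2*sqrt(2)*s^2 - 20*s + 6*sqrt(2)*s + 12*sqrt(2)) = -s^4 - sqrt(2)*s^3 - s^3 - 4*s^2 - 2*sqrt(2)*s^2 - 6*sqrt(2)*s + 61*s - 12*sqrt(2) + 56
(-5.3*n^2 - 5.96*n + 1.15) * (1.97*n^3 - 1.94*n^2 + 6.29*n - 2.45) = -10.441*n^5 - 1.4592*n^4 - 19.5091*n^3 - 26.7344*n^2 + 21.8355*n - 2.8175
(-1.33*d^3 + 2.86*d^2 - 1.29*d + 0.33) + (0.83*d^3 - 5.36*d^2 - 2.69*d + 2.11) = -0.5*d^3 - 2.5*d^2 - 3.98*d + 2.44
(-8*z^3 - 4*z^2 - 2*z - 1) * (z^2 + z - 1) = -8*z^5 - 12*z^4 + 2*z^3 + z^2 + z + 1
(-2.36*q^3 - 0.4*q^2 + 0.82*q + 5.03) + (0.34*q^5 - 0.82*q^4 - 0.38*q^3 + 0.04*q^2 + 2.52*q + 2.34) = 0.34*q^5 - 0.82*q^4 - 2.74*q^3 - 0.36*q^2 + 3.34*q + 7.37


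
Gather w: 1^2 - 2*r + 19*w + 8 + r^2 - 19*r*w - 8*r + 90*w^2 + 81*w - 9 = r^2 - 10*r + 90*w^2 + w*(100 - 19*r)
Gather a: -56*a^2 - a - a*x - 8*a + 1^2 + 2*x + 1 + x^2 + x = -56*a^2 + a*(-x - 9) + x^2 + 3*x + 2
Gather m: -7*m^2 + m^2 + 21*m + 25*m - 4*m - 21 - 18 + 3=-6*m^2 + 42*m - 36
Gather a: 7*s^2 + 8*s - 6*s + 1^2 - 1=7*s^2 + 2*s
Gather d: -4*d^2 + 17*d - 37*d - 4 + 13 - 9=-4*d^2 - 20*d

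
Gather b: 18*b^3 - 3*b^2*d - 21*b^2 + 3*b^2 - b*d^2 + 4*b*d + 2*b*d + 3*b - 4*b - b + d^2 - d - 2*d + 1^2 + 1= 18*b^3 + b^2*(-3*d - 18) + b*(-d^2 + 6*d - 2) + d^2 - 3*d + 2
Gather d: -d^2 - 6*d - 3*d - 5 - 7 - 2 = -d^2 - 9*d - 14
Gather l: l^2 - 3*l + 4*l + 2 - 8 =l^2 + l - 6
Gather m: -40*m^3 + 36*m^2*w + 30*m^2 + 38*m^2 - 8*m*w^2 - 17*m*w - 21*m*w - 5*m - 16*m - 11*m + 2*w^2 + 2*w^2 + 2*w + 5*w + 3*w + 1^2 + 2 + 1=-40*m^3 + m^2*(36*w + 68) + m*(-8*w^2 - 38*w - 32) + 4*w^2 + 10*w + 4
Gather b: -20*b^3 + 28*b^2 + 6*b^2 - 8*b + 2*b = -20*b^3 + 34*b^2 - 6*b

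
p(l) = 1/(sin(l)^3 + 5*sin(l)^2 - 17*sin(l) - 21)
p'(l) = (-3*sin(l)^2*cos(l) - 10*sin(l)*cos(l) + 17*cos(l))/(sin(l)^3 + 5*sin(l)^2 - 17*sin(l) - 21)^2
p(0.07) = -0.05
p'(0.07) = 0.03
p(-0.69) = -0.12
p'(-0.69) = 0.24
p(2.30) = -0.03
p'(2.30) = -0.01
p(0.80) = -0.03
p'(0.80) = 0.01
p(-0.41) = -0.07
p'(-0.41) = 0.10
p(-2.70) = -0.08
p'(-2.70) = -0.11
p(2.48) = -0.03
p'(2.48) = -0.01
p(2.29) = -0.03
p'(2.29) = -0.01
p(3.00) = -0.04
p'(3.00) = -0.03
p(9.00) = -0.04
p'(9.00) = -0.02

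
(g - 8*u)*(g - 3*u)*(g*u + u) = g^3*u - 11*g^2*u^2 + g^2*u + 24*g*u^3 - 11*g*u^2 + 24*u^3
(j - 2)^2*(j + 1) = j^3 - 3*j^2 + 4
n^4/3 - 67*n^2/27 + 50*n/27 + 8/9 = (n/3 + 1)*(n - 2)*(n - 4/3)*(n + 1/3)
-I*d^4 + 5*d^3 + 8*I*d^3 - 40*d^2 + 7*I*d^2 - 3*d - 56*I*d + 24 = (d - 8)*(d + I)*(d + 3*I)*(-I*d + 1)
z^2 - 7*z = z*(z - 7)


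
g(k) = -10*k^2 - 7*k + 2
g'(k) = -20*k - 7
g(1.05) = -16.38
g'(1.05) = -28.00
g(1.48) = -30.26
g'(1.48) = -36.60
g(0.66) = -6.98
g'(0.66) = -20.20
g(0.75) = -8.88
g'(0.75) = -22.00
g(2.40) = -72.40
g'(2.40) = -55.00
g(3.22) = -124.22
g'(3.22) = -71.40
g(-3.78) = -114.42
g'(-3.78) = 68.60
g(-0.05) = 2.32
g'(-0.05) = -6.00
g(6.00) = -400.00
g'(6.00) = -127.00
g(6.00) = -400.00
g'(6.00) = -127.00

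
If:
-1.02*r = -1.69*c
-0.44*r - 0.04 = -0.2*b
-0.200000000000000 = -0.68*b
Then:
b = 0.29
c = 0.03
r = 0.04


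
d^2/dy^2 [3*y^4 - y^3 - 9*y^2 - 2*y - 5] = 36*y^2 - 6*y - 18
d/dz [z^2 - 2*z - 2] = 2*z - 2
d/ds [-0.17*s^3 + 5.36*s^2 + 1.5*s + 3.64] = -0.51*s^2 + 10.72*s + 1.5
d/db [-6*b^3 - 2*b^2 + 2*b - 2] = -18*b^2 - 4*b + 2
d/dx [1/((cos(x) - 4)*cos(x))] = 2*(cos(x) - 2)*sin(x)/((cos(x) - 4)^2*cos(x)^2)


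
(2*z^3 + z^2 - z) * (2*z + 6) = 4*z^4 + 14*z^3 + 4*z^2 - 6*z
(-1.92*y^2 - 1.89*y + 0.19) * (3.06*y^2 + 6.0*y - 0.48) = -5.8752*y^4 - 17.3034*y^3 - 9.837*y^2 + 2.0472*y - 0.0912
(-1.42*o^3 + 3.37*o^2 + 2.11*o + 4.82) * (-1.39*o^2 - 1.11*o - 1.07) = 1.9738*o^5 - 3.1081*o^4 - 5.1542*o^3 - 12.6478*o^2 - 7.6079*o - 5.1574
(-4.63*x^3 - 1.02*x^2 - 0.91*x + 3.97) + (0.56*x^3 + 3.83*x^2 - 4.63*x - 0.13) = -4.07*x^3 + 2.81*x^2 - 5.54*x + 3.84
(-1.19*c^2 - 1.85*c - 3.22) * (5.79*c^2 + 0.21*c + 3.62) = -6.8901*c^4 - 10.9614*c^3 - 23.3401*c^2 - 7.3732*c - 11.6564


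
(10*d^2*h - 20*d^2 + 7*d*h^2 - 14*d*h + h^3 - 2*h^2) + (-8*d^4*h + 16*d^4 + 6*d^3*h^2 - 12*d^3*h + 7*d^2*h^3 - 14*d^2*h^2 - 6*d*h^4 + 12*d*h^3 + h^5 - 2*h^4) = -8*d^4*h + 16*d^4 + 6*d^3*h^2 - 12*d^3*h + 7*d^2*h^3 - 14*d^2*h^2 + 10*d^2*h - 20*d^2 - 6*d*h^4 + 12*d*h^3 + 7*d*h^2 - 14*d*h + h^5 - 2*h^4 + h^3 - 2*h^2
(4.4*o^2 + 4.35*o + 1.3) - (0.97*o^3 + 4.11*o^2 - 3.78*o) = -0.97*o^3 + 0.29*o^2 + 8.13*o + 1.3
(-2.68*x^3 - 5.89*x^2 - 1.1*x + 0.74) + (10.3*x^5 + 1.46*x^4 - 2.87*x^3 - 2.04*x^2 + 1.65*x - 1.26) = 10.3*x^5 + 1.46*x^4 - 5.55*x^3 - 7.93*x^2 + 0.55*x - 0.52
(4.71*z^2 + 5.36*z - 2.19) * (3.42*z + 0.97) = 16.1082*z^3 + 22.8999*z^2 - 2.2906*z - 2.1243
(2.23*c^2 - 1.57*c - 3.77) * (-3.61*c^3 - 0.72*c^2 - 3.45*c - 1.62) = -8.0503*c^5 + 4.0621*c^4 + 7.0466*c^3 + 4.5183*c^2 + 15.5499*c + 6.1074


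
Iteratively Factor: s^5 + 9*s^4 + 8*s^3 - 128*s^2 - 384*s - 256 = (s + 4)*(s^4 + 5*s^3 - 12*s^2 - 80*s - 64) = (s - 4)*(s + 4)*(s^3 + 9*s^2 + 24*s + 16) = (s - 4)*(s + 4)^2*(s^2 + 5*s + 4) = (s - 4)*(s + 1)*(s + 4)^2*(s + 4)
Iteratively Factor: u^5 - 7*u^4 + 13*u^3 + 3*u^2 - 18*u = (u)*(u^4 - 7*u^3 + 13*u^2 + 3*u - 18) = u*(u - 3)*(u^3 - 4*u^2 + u + 6) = u*(u - 3)^2*(u^2 - u - 2) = u*(u - 3)^2*(u - 2)*(u + 1)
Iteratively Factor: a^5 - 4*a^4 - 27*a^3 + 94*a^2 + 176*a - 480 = (a + 4)*(a^4 - 8*a^3 + 5*a^2 + 74*a - 120) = (a - 2)*(a + 4)*(a^3 - 6*a^2 - 7*a + 60) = (a - 2)*(a + 3)*(a + 4)*(a^2 - 9*a + 20) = (a - 5)*(a - 2)*(a + 3)*(a + 4)*(a - 4)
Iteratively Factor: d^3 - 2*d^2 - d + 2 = (d + 1)*(d^2 - 3*d + 2) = (d - 2)*(d + 1)*(d - 1)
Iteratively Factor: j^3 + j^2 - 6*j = (j)*(j^2 + j - 6) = j*(j - 2)*(j + 3)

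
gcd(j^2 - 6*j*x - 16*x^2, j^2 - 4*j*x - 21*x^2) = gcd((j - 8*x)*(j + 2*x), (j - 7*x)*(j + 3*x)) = 1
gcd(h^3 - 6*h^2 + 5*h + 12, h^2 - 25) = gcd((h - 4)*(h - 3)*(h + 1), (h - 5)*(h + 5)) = 1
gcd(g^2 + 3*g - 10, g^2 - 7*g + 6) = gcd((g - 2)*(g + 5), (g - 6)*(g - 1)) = 1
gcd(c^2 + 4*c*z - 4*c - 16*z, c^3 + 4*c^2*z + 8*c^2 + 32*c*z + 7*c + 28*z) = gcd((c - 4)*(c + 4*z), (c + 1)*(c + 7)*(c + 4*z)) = c + 4*z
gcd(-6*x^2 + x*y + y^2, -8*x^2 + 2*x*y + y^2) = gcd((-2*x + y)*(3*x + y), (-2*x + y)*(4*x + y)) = 2*x - y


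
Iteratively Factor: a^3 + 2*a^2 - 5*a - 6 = (a - 2)*(a^2 + 4*a + 3) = (a - 2)*(a + 1)*(a + 3)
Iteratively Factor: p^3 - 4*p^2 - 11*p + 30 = (p - 5)*(p^2 + p - 6) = (p - 5)*(p - 2)*(p + 3)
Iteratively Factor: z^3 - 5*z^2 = (z)*(z^2 - 5*z) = z^2*(z - 5)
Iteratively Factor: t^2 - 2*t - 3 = (t - 3)*(t + 1)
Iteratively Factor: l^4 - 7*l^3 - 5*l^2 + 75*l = (l)*(l^3 - 7*l^2 - 5*l + 75) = l*(l - 5)*(l^2 - 2*l - 15) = l*(l - 5)*(l + 3)*(l - 5)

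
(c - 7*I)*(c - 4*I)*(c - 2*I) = c^3 - 13*I*c^2 - 50*c + 56*I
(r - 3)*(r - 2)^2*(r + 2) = r^4 - 5*r^3 + 2*r^2 + 20*r - 24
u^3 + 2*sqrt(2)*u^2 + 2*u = u*(u + sqrt(2))^2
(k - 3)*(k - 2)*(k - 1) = k^3 - 6*k^2 + 11*k - 6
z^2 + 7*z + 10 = (z + 2)*(z + 5)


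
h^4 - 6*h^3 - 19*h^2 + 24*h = h*(h - 8)*(h - 1)*(h + 3)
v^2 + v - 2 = (v - 1)*(v + 2)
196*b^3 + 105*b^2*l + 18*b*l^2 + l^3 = (4*b + l)*(7*b + l)^2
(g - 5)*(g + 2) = g^2 - 3*g - 10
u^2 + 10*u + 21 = (u + 3)*(u + 7)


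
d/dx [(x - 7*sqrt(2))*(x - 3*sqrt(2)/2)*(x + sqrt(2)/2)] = 3*x^2 - 16*sqrt(2)*x + 25/2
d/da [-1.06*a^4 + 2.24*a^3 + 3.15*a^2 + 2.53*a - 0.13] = -4.24*a^3 + 6.72*a^2 + 6.3*a + 2.53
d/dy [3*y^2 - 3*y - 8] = 6*y - 3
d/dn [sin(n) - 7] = cos(n)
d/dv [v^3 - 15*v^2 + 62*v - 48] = 3*v^2 - 30*v + 62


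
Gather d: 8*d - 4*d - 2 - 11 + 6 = 4*d - 7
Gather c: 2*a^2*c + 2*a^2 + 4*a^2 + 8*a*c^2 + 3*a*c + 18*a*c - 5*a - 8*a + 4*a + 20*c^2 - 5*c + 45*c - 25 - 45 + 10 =6*a^2 - 9*a + c^2*(8*a + 20) + c*(2*a^2 + 21*a + 40) - 60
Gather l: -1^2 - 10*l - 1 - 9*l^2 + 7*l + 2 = -9*l^2 - 3*l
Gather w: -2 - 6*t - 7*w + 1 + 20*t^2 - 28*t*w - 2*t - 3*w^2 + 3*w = 20*t^2 - 8*t - 3*w^2 + w*(-28*t - 4) - 1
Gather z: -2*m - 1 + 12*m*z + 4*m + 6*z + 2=2*m + z*(12*m + 6) + 1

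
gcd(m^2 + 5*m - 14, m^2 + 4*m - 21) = m + 7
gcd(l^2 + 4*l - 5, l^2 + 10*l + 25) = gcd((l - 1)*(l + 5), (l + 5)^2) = l + 5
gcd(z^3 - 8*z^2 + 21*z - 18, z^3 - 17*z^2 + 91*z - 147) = z - 3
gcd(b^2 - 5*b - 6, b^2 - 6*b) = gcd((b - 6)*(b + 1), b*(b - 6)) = b - 6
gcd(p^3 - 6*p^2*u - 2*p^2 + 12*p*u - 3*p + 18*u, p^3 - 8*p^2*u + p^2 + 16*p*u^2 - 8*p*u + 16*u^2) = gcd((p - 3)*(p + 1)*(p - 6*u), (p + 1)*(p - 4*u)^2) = p + 1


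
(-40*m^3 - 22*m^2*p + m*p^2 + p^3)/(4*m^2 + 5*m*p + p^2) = (-10*m^2 - 3*m*p + p^2)/(m + p)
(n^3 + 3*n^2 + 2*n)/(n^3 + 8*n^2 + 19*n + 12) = n*(n + 2)/(n^2 + 7*n + 12)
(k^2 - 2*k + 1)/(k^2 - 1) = (k - 1)/(k + 1)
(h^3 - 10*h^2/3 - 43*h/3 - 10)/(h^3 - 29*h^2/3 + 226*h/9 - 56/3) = 3*(3*h^2 + 8*h + 5)/(9*h^2 - 33*h + 28)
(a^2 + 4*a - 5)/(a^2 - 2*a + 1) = (a + 5)/(a - 1)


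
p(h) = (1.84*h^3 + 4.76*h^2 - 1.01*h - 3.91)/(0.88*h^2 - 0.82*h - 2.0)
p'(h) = (0.82 - 1.76*h)*(1.84*h^3 + 4.76*h^2 - 1.01*h - 3.91)/(0.88*h^2 - 0.82*h - 2.0)^2 + (5.52*h^2 + 9.52*h - 1.01)/(0.88*h^2 - 0.82*h - 2.0) = (1.6192*h^4 - 3.0176*h^3 - 14.0544*h^2 - 12.1584*h - 1.1862)/(0.7744*h^4 - 1.4432*h^3 - 2.8476*h^2 + 3.28*h + 4.0)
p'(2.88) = -13.15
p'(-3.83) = 1.81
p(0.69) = 0.81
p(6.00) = 22.57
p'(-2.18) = 1.67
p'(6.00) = 1.41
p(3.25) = 22.95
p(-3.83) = -2.39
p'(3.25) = -5.23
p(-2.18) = 0.47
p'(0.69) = -3.66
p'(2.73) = -20.55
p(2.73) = 28.55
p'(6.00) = 1.41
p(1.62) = -14.49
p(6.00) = 22.57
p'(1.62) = -57.26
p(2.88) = 26.08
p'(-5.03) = 1.89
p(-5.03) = -4.62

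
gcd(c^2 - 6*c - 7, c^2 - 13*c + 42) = c - 7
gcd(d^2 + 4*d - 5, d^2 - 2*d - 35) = d + 5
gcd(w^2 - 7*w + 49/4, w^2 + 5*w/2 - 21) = w - 7/2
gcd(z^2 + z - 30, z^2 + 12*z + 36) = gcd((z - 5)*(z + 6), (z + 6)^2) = z + 6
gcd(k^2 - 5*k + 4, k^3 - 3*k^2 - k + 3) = k - 1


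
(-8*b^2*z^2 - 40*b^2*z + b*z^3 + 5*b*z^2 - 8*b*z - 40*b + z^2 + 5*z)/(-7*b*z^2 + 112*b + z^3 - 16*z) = (8*b^2*z^2 + 40*b^2*z - b*z^3 - 5*b*z^2 + 8*b*z + 40*b - z^2 - 5*z)/(7*b*z^2 - 112*b - z^3 + 16*z)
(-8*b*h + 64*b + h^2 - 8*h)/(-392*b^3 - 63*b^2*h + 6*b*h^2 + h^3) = (h - 8)/(49*b^2 + 14*b*h + h^2)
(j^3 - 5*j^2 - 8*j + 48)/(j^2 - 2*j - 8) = (j^2 - j - 12)/(j + 2)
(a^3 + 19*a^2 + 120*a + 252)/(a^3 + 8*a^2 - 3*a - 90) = (a^2 + 13*a + 42)/(a^2 + 2*a - 15)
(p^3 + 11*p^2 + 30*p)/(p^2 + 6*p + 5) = p*(p + 6)/(p + 1)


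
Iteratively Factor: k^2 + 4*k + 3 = (k + 3)*(k + 1)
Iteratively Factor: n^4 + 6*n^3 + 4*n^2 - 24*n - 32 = (n + 2)*(n^3 + 4*n^2 - 4*n - 16) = (n + 2)*(n + 4)*(n^2 - 4) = (n + 2)^2*(n + 4)*(n - 2)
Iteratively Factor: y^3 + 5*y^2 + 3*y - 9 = (y - 1)*(y^2 + 6*y + 9) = (y - 1)*(y + 3)*(y + 3)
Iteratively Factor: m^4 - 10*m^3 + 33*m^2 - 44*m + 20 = (m - 1)*(m^3 - 9*m^2 + 24*m - 20) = (m - 5)*(m - 1)*(m^2 - 4*m + 4) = (m - 5)*(m - 2)*(m - 1)*(m - 2)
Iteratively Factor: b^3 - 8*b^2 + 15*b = (b)*(b^2 - 8*b + 15) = b*(b - 3)*(b - 5)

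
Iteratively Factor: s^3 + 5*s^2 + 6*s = (s + 3)*(s^2 + 2*s) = s*(s + 3)*(s + 2)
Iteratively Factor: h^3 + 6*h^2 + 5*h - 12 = (h + 3)*(h^2 + 3*h - 4) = (h + 3)*(h + 4)*(h - 1)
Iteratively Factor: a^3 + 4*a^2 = (a + 4)*(a^2) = a*(a + 4)*(a)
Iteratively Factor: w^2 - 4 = (w - 2)*(w + 2)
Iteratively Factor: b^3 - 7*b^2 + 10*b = (b - 2)*(b^2 - 5*b) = (b - 5)*(b - 2)*(b)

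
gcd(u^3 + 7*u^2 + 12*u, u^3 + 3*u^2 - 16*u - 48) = u^2 + 7*u + 12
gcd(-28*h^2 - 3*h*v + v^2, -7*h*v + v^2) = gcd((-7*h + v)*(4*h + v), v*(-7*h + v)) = -7*h + v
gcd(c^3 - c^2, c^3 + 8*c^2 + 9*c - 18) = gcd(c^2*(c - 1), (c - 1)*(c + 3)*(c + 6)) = c - 1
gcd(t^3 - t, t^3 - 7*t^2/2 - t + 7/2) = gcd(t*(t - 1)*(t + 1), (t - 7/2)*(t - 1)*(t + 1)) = t^2 - 1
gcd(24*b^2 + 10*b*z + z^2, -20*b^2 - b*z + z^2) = 4*b + z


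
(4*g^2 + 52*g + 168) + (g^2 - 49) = 5*g^2 + 52*g + 119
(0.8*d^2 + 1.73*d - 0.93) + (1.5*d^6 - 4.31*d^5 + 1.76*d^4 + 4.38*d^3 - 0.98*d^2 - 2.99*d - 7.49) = 1.5*d^6 - 4.31*d^5 + 1.76*d^4 + 4.38*d^3 - 0.18*d^2 - 1.26*d - 8.42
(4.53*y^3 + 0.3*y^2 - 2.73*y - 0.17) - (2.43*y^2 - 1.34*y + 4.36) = 4.53*y^3 - 2.13*y^2 - 1.39*y - 4.53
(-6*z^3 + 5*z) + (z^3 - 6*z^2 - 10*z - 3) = -5*z^3 - 6*z^2 - 5*z - 3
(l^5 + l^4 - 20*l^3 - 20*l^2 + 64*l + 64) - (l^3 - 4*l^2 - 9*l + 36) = l^5 + l^4 - 21*l^3 - 16*l^2 + 73*l + 28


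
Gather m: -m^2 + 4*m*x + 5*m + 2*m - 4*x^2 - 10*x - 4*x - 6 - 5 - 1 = -m^2 + m*(4*x + 7) - 4*x^2 - 14*x - 12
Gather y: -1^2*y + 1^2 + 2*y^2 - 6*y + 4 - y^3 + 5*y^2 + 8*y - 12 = -y^3 + 7*y^2 + y - 7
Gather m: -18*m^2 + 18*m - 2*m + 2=-18*m^2 + 16*m + 2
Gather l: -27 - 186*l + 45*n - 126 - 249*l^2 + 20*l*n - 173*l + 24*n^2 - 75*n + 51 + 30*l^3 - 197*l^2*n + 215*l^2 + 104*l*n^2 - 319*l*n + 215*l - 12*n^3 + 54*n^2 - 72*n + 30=30*l^3 + l^2*(-197*n - 34) + l*(104*n^2 - 299*n - 144) - 12*n^3 + 78*n^2 - 102*n - 72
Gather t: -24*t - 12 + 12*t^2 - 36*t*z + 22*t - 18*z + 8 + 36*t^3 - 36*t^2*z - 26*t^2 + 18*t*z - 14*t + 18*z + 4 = 36*t^3 + t^2*(-36*z - 14) + t*(-18*z - 16)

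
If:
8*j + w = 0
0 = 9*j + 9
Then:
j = -1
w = 8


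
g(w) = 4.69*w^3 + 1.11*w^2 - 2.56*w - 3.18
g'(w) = 14.07*w^2 + 2.22*w - 2.56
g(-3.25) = -144.13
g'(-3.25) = 138.84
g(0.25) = -3.68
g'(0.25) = -1.13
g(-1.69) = -18.32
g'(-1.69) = 33.87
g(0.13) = -3.48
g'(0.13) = -2.03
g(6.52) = 1327.23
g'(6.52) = 610.04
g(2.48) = 68.83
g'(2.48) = 89.48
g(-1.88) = -25.61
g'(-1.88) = 43.00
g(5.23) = 684.72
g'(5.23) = 393.91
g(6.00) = 1034.46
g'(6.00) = 517.28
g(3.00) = 125.76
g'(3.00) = 130.73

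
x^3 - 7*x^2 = x^2*(x - 7)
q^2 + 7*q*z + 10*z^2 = (q + 2*z)*(q + 5*z)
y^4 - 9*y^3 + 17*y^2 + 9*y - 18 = (y - 6)*(y - 3)*(y - 1)*(y + 1)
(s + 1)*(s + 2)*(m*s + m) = m*s^3 + 4*m*s^2 + 5*m*s + 2*m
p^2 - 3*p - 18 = (p - 6)*(p + 3)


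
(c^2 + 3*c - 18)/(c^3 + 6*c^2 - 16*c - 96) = (c - 3)/(c^2 - 16)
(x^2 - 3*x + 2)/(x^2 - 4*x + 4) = (x - 1)/(x - 2)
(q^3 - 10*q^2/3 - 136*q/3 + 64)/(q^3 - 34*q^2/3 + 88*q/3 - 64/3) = (q + 6)/(q - 2)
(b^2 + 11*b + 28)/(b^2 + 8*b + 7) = (b + 4)/(b + 1)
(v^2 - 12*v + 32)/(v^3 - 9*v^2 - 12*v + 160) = (v - 4)/(v^2 - v - 20)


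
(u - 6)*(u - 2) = u^2 - 8*u + 12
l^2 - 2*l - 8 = (l - 4)*(l + 2)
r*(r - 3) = r^2 - 3*r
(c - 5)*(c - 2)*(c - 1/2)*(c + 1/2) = c^4 - 7*c^3 + 39*c^2/4 + 7*c/4 - 5/2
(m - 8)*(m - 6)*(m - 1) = m^3 - 15*m^2 + 62*m - 48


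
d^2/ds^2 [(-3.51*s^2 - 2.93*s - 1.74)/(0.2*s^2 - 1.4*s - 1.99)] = (-2.22044604925031e-16*s^4 - 2.2*s^3 - 8.79948*s^2 - 4.07364*s - 19.679782)/(0.008*s^6 - 0.168*s^5 + 0.9372*s^4 + 0.5992*s^3 - 9.32514*s^2 - 16.63242*s - 7.880599)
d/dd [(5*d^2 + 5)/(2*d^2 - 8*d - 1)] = 10*(-4*d^2 - 3*d + 4)/(4*d^4 - 32*d^3 + 60*d^2 + 16*d + 1)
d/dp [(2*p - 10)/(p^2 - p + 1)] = 2*(p^2 - p - (p - 5)*(2*p - 1) + 1)/(p^2 - p + 1)^2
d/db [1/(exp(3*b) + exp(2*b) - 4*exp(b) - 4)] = (-3*exp(2*b) - 2*exp(b) + 4)*exp(b)/(exp(3*b) + exp(2*b) - 4*exp(b) - 4)^2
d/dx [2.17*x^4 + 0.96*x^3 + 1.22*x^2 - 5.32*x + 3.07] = 8.68*x^3 + 2.88*x^2 + 2.44*x - 5.32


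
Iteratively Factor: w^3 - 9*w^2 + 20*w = (w - 4)*(w^2 - 5*w) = (w - 5)*(w - 4)*(w)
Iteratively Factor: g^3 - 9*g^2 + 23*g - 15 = (g - 5)*(g^2 - 4*g + 3) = (g - 5)*(g - 3)*(g - 1)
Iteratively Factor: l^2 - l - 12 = (l + 3)*(l - 4)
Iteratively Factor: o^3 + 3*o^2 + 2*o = (o + 1)*(o^2 + 2*o) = o*(o + 1)*(o + 2)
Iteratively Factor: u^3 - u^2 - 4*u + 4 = (u + 2)*(u^2 - 3*u + 2) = (u - 1)*(u + 2)*(u - 2)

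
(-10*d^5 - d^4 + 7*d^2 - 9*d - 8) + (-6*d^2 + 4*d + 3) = -10*d^5 - d^4 + d^2 - 5*d - 5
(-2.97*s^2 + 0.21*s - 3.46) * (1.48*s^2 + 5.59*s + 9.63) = -4.3956*s^4 - 16.2915*s^3 - 32.548*s^2 - 17.3191*s - 33.3198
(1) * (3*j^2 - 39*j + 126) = 3*j^2 - 39*j + 126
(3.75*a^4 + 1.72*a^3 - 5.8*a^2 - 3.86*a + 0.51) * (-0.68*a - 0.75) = -2.55*a^5 - 3.9821*a^4 + 2.654*a^3 + 6.9748*a^2 + 2.5482*a - 0.3825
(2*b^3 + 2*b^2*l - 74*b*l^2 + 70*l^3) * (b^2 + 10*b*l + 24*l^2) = 2*b^5 + 22*b^4*l - 6*b^3*l^2 - 622*b^2*l^3 - 1076*b*l^4 + 1680*l^5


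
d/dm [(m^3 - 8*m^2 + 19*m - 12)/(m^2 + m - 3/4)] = 4*(4*m^4 + 8*m^3 - 117*m^2 + 144*m - 9)/(16*m^4 + 32*m^3 - 8*m^2 - 24*m + 9)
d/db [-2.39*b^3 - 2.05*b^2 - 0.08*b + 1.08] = -7.17*b^2 - 4.1*b - 0.08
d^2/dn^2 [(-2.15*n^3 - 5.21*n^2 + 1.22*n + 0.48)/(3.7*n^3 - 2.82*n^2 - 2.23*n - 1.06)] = (-187.516*n^6 - 6.22709999999984*n^5 - 356.63634*n^4 - 269.670202*n^3 + 119.507484*n^2 - 6.96885600000001*n - 15.571232)/(50.653*n^9 - 115.8174*n^8 - 3.31446*n^7 + 73.646952*n^6 + 68.357874*n^5 - 14.883006*n^4 - 38.613103*n^3 - 25.319478*n^2 - 7.516884*n - 1.191016)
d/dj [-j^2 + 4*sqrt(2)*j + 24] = -2*j + 4*sqrt(2)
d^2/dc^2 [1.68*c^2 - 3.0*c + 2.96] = 3.36000000000000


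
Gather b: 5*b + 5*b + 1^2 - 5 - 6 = 10*b - 10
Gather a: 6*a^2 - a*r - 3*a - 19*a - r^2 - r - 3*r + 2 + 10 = 6*a^2 + a*(-r - 22) - r^2 - 4*r + 12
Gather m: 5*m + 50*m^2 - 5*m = 50*m^2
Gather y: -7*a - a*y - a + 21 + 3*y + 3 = -8*a + y*(3 - a) + 24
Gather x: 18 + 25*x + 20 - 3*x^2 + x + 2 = -3*x^2 + 26*x + 40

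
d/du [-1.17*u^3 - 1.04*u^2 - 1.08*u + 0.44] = -3.51*u^2 - 2.08*u - 1.08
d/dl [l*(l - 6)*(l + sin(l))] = l*(l - 6)*(cos(l) + 1) + l*(l + sin(l)) + (l - 6)*(l + sin(l))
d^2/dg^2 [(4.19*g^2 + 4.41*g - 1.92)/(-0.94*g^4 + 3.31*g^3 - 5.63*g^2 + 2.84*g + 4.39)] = (-22.213704*g^8 + 31.460484*g^7 + 206.007142*g^6 - 743.374146*g^5 + 679.134558*g^4 - 435.207095999999*g^3 + 716.14029*g^2 - 1005.568974*g + 74.344226)/(0.830584*g^12 - 8.774148*g^11 + 45.820206*g^10 - 148.896055*g^9 + 315.815031*g^8 - 416.321001*g^7 + 235.055666*g^6 + 211.02207*g^5 - 474.479403*g^4 + 206.877271*g^3 + 219.281817*g^2 - 164.198292*g - 84.604519)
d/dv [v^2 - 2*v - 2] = 2*v - 2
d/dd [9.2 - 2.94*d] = -2.94000000000000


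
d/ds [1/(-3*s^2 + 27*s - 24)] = (2*s - 9)/(3*(s^2 - 9*s + 8)^2)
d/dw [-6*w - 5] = -6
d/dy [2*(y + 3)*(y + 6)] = 4*y + 18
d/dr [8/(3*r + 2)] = -24/(3*r + 2)^2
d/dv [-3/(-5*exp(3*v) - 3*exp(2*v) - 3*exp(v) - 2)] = (-45*exp(2*v) - 18*exp(v) - 9)*exp(v)/(5*exp(3*v) + 3*exp(2*v) + 3*exp(v) + 2)^2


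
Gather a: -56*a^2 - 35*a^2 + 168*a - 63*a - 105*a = -91*a^2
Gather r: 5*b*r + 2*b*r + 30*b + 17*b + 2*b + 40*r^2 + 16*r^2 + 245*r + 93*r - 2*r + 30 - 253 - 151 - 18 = 49*b + 56*r^2 + r*(7*b + 336) - 392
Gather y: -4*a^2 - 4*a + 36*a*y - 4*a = -4*a^2 + 36*a*y - 8*a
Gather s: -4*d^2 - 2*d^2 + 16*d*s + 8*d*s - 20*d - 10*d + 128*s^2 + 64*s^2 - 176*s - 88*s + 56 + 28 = -6*d^2 - 30*d + 192*s^2 + s*(24*d - 264) + 84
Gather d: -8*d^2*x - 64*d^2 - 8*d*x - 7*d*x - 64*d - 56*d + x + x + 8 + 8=d^2*(-8*x - 64) + d*(-15*x - 120) + 2*x + 16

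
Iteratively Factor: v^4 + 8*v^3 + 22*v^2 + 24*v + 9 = (v + 3)*(v^3 + 5*v^2 + 7*v + 3) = (v + 3)^2*(v^2 + 2*v + 1) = (v + 1)*(v + 3)^2*(v + 1)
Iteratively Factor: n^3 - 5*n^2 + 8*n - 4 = (n - 2)*(n^2 - 3*n + 2) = (n - 2)^2*(n - 1)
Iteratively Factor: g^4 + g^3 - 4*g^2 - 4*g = (g + 2)*(g^3 - g^2 - 2*g) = g*(g + 2)*(g^2 - g - 2) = g*(g - 2)*(g + 2)*(g + 1)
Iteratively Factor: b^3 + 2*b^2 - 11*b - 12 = (b + 1)*(b^2 + b - 12) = (b + 1)*(b + 4)*(b - 3)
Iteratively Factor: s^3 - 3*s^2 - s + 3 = (s - 1)*(s^2 - 2*s - 3) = (s - 1)*(s + 1)*(s - 3)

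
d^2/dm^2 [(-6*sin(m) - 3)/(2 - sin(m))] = 15*(-2*sin(m) + cos(m)^2 + 1)/(sin(m) - 2)^3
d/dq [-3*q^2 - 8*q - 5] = -6*q - 8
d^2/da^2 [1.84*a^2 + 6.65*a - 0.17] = 3.68000000000000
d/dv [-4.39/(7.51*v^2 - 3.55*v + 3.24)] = (65.9378*v - 15.5845)/(7.51*v^2 - 3.55*v + 3.24)^2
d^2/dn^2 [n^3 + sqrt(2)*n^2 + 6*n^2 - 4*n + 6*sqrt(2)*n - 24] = 6*n + 2*sqrt(2) + 12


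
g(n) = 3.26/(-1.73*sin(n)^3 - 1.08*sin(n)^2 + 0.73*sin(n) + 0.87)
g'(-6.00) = 0.96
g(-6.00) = 3.42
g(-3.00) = 4.34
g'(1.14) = 17.45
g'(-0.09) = -4.51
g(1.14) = -4.97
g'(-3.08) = 4.07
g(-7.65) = 4.38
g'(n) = 3.26*(5.19*sin(n)^2*cos(n) + 2.16*sin(n)*cos(n) - 0.73*cos(n))/(-1.73*sin(n)^3 - 1.08*sin(n)^2 + 0.73*sin(n) + 0.87)^2 = (16.9194*sin(n)^2 + 7.0416*sin(n) - 2.3798)*cos(n)/(1.73*sin(n)^3 + 1.08*sin(n)^2 - 0.73*sin(n) - 0.87)^2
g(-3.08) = 3.97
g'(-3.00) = 5.34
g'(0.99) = 103.25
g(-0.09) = 4.09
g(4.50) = 4.40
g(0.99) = -11.42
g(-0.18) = 4.56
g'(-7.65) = 2.54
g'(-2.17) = -7.40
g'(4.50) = -2.66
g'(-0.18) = -5.97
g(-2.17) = 6.46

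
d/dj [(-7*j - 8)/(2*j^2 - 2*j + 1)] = (14*j^2 + 32*j - 23)/(4*j^4 - 8*j^3 + 8*j^2 - 4*j + 1)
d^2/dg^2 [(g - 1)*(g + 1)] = 2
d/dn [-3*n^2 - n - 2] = -6*n - 1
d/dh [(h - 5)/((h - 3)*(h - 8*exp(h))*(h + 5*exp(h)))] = ((5 - h)*(h - 8*exp(h))*(h + 5*exp(h)) - (h - 5)*(h - 3)*(h - 8*exp(h))*(5*exp(h) + 1) + (h - 5)*(h - 3)*(h + 5*exp(h))*(8*exp(h) - 1) + (h - 3)*(h - 8*exp(h))*(h + 5*exp(h)))/((h - 3)^2*(h - 8*exp(h))^2*(h + 5*exp(h))^2)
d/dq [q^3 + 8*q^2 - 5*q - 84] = 3*q^2 + 16*q - 5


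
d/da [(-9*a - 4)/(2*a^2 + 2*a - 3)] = (18*a^2 + 16*a + 35)/(4*a^4 + 8*a^3 - 8*a^2 - 12*a + 9)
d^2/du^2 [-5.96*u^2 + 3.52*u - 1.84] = -11.9200000000000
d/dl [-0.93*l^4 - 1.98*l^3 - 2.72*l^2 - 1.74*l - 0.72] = -3.72*l^3 - 5.94*l^2 - 5.44*l - 1.74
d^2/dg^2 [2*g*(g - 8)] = 4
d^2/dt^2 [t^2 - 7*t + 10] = 2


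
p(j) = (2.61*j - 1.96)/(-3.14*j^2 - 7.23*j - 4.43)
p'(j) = (2.61*j - 1.96)*(6.28*j + 7.23)/(-3.14*j^2 - 7.23*j - 4.43)^2 + 2.61/(-3.14*j^2 - 7.23*j - 4.43) = (8.1954*j^2 - 12.3088*j - 25.7331)/(9.8596*j^4 + 45.4044*j^3 + 80.0933*j^2 + 64.0578*j + 19.6249)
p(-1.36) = 13.61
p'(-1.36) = 37.60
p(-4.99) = 0.32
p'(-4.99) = 0.11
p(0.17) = 0.26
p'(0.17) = -0.83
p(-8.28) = 0.15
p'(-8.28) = 0.02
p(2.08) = -0.10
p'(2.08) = -0.01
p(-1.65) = 5.97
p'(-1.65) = 15.34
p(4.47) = -0.10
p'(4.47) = 0.01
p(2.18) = -0.11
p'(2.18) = -0.01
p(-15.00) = 0.07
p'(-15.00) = 0.01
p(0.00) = 0.44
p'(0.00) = -1.31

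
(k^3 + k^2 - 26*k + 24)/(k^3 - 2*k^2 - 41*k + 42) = (k - 4)/(k - 7)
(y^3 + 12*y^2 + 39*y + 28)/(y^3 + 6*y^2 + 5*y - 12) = (y^2 + 8*y + 7)/(y^2 + 2*y - 3)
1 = 1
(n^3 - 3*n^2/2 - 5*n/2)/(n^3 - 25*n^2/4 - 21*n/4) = 2*(-2*n^2 + 3*n + 5)/(-4*n^2 + 25*n + 21)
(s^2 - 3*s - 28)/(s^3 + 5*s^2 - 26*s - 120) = (s - 7)/(s^2 + s - 30)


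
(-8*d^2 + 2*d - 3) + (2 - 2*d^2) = -10*d^2 + 2*d - 1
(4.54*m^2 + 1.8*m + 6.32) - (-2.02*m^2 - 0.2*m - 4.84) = 6.56*m^2 + 2.0*m + 11.16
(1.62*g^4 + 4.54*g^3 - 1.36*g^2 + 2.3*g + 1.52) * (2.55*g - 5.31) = 4.131*g^5 + 2.9748*g^4 - 27.5754*g^3 + 13.0866*g^2 - 8.337*g - 8.0712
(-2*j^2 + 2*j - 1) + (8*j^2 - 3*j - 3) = 6*j^2 - j - 4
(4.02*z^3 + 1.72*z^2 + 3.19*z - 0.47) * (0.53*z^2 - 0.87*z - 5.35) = 2.1306*z^5 - 2.5858*z^4 - 21.3127*z^3 - 12.2264*z^2 - 16.6576*z + 2.5145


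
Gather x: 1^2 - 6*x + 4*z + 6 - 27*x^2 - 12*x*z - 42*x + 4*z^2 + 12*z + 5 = -27*x^2 + x*(-12*z - 48) + 4*z^2 + 16*z + 12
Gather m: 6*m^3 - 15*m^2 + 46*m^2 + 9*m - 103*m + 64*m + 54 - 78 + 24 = 6*m^3 + 31*m^2 - 30*m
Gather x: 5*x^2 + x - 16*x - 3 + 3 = 5*x^2 - 15*x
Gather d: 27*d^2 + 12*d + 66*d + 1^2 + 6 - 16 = 27*d^2 + 78*d - 9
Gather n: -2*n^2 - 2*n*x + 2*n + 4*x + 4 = -2*n^2 + n*(2 - 2*x) + 4*x + 4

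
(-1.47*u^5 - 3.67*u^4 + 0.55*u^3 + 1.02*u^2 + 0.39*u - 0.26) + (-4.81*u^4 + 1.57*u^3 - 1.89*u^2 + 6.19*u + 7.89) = -1.47*u^5 - 8.48*u^4 + 2.12*u^3 - 0.87*u^2 + 6.58*u + 7.63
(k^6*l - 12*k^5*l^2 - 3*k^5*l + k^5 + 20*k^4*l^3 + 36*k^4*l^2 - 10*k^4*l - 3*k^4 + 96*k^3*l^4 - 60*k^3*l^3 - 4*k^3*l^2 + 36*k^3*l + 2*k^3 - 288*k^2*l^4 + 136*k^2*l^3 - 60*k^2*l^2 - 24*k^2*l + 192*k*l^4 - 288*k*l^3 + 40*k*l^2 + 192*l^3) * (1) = k^6*l - 12*k^5*l^2 - 3*k^5*l + k^5 + 20*k^4*l^3 + 36*k^4*l^2 - 10*k^4*l - 3*k^4 + 96*k^3*l^4 - 60*k^3*l^3 - 4*k^3*l^2 + 36*k^3*l + 2*k^3 - 288*k^2*l^4 + 136*k^2*l^3 - 60*k^2*l^2 - 24*k^2*l + 192*k*l^4 - 288*k*l^3 + 40*k*l^2 + 192*l^3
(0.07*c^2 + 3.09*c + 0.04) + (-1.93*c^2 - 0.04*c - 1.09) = -1.86*c^2 + 3.05*c - 1.05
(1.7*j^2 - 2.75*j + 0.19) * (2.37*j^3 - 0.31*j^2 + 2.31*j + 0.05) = 4.029*j^5 - 7.0445*j^4 + 5.2298*j^3 - 6.3264*j^2 + 0.3014*j + 0.0095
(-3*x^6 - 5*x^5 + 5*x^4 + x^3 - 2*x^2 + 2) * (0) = 0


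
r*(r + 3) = r^2 + 3*r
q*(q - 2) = q^2 - 2*q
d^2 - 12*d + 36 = (d - 6)^2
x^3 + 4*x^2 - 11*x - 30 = (x - 3)*(x + 2)*(x + 5)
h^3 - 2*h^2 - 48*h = h*(h - 8)*(h + 6)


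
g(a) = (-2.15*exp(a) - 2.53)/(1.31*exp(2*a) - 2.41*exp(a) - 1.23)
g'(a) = (-2.15*exp(a) - 2.53)*(-2.62*exp(2*a) + 2.41*exp(a))/(1.31*exp(2*a) - 2.41*exp(a) - 1.23)^2 - 2.15*exp(a)/(1.31*exp(2*a) - 2.41*exp(a) - 1.23) = (2.8165*exp(2*a) + 6.6286*exp(a) - 3.4528)*exp(a)/(1.7161*exp(4*a) - 6.3142*exp(3*a) + 2.5855*exp(2*a) + 5.9286*exp(a) + 1.5129)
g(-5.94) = 2.05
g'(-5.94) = -0.01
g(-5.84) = 2.05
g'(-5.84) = -0.01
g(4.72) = -0.02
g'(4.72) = 0.02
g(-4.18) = 2.02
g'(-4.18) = -0.03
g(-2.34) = 1.89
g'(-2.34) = -0.13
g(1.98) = -0.36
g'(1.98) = 0.56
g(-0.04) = 1.97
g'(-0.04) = 0.97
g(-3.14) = 1.97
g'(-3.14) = -0.08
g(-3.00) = 1.96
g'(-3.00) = -0.09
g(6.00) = 0.00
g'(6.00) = 0.00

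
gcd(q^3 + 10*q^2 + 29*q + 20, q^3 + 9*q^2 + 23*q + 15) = q^2 + 6*q + 5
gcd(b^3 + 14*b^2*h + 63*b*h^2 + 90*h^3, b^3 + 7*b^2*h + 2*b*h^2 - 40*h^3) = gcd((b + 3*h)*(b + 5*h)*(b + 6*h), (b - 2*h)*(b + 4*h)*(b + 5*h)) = b + 5*h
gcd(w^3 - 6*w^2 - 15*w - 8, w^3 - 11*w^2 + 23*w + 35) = w + 1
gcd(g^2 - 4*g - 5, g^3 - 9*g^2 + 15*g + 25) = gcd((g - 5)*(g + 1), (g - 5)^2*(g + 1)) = g^2 - 4*g - 5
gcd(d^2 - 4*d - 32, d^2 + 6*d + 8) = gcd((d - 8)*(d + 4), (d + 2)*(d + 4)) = d + 4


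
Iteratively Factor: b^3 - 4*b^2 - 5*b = (b + 1)*(b^2 - 5*b) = b*(b + 1)*(b - 5)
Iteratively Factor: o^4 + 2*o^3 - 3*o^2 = (o)*(o^3 + 2*o^2 - 3*o) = o*(o - 1)*(o^2 + 3*o) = o^2*(o - 1)*(o + 3)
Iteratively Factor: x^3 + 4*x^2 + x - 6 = (x + 2)*(x^2 + 2*x - 3) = (x + 2)*(x + 3)*(x - 1)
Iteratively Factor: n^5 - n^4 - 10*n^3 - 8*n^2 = (n)*(n^4 - n^3 - 10*n^2 - 8*n) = n^2*(n^3 - n^2 - 10*n - 8) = n^2*(n + 1)*(n^2 - 2*n - 8) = n^2*(n - 4)*(n + 1)*(n + 2)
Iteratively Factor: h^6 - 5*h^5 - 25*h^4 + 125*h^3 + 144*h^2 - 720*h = (h - 3)*(h^5 - 2*h^4 - 31*h^3 + 32*h^2 + 240*h) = (h - 3)*(h + 4)*(h^4 - 6*h^3 - 7*h^2 + 60*h) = (h - 4)*(h - 3)*(h + 4)*(h^3 - 2*h^2 - 15*h) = h*(h - 4)*(h - 3)*(h + 4)*(h^2 - 2*h - 15) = h*(h - 4)*(h - 3)*(h + 3)*(h + 4)*(h - 5)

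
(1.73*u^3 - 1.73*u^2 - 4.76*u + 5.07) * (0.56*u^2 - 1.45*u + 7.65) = 0.9688*u^5 - 3.4773*u^4 + 13.0774*u^3 - 3.4933*u^2 - 43.7655*u + 38.7855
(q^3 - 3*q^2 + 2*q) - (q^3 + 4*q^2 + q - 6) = -7*q^2 + q + 6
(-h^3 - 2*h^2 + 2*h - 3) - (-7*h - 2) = -h^3 - 2*h^2 + 9*h - 1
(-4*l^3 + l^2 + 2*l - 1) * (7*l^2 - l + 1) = -28*l^5 + 11*l^4 + 9*l^3 - 8*l^2 + 3*l - 1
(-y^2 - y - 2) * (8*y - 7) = -8*y^3 - y^2 - 9*y + 14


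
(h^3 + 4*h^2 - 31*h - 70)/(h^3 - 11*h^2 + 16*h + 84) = (h^2 + 2*h - 35)/(h^2 - 13*h + 42)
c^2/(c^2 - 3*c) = c/(c - 3)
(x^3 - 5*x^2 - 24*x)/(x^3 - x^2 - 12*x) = (x - 8)/(x - 4)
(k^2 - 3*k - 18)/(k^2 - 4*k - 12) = (k + 3)/(k + 2)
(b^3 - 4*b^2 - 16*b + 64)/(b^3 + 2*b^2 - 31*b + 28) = (b^2 - 16)/(b^2 + 6*b - 7)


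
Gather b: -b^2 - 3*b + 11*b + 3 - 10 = -b^2 + 8*b - 7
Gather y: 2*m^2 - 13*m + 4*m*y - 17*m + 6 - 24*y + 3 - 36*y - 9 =2*m^2 - 30*m + y*(4*m - 60)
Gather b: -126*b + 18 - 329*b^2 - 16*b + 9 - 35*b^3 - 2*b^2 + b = -35*b^3 - 331*b^2 - 141*b + 27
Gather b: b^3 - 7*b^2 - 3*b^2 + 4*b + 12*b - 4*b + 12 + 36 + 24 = b^3 - 10*b^2 + 12*b + 72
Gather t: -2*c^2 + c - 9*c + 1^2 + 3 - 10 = -2*c^2 - 8*c - 6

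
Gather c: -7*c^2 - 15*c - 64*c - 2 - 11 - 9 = -7*c^2 - 79*c - 22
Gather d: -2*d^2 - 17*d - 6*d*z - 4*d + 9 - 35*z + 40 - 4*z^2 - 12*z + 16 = -2*d^2 + d*(-6*z - 21) - 4*z^2 - 47*z + 65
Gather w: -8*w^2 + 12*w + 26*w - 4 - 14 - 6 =-8*w^2 + 38*w - 24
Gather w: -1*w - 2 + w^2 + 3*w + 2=w^2 + 2*w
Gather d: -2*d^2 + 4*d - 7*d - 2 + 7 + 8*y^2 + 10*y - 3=-2*d^2 - 3*d + 8*y^2 + 10*y + 2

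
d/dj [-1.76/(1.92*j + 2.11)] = 3.3792/(1.92*j + 2.11)^2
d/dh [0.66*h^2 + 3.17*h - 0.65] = 1.32*h + 3.17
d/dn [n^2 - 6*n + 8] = 2*n - 6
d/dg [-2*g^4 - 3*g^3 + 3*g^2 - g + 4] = -8*g^3 - 9*g^2 + 6*g - 1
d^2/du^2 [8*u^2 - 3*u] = 16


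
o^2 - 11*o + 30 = (o - 6)*(o - 5)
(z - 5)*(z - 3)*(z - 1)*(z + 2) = z^4 - 7*z^3 + 5*z^2 + 31*z - 30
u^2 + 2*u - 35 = (u - 5)*(u + 7)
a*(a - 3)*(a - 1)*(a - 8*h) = a^4 - 8*a^3*h - 4*a^3 + 32*a^2*h + 3*a^2 - 24*a*h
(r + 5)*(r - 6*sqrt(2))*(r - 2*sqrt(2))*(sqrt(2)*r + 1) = sqrt(2)*r^4 - 15*r^3 + 5*sqrt(2)*r^3 - 75*r^2 + 16*sqrt(2)*r^2 + 24*r + 80*sqrt(2)*r + 120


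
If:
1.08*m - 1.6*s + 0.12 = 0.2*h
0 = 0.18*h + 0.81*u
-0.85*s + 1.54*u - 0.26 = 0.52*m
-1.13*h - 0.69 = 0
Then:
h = -0.61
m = -0.16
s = 0.04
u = 0.14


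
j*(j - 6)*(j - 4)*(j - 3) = j^4 - 13*j^3 + 54*j^2 - 72*j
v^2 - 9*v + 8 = (v - 8)*(v - 1)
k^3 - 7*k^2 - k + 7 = (k - 7)*(k - 1)*(k + 1)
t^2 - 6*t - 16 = (t - 8)*(t + 2)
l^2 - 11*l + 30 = (l - 6)*(l - 5)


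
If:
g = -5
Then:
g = -5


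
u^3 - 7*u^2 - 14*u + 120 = (u - 6)*(u - 5)*(u + 4)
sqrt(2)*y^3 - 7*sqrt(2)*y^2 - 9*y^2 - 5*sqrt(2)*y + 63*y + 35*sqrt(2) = (y - 7)*(y - 5*sqrt(2))*(sqrt(2)*y + 1)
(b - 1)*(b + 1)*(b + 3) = b^3 + 3*b^2 - b - 3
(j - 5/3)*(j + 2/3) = j^2 - j - 10/9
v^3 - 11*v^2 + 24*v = v*(v - 8)*(v - 3)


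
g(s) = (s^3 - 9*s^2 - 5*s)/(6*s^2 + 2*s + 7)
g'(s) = (-12*s - 2)*(s^3 - 9*s^2 - 5*s)/(6*s^2 + 2*s + 7)^2 + (3*s^2 - 18*s - 5)/(6*s^2 + 2*s + 7) = (6*s^4 + 4*s^3 + 33*s^2 - 126*s - 35)/(36*s^4 + 24*s^3 + 88*s^2 + 28*s + 49)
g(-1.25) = -0.70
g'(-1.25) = 0.94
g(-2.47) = -1.49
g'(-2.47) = 0.43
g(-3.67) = -1.89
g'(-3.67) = 0.27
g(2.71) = -1.06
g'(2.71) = 0.08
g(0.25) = -0.23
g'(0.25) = -1.04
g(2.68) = -1.06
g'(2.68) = 0.08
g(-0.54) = -0.01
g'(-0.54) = 0.72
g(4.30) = -0.86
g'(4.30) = 0.15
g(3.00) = -1.03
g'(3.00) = 0.11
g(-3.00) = -1.69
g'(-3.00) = 0.34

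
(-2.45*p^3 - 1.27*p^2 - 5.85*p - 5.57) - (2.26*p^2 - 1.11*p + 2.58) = -2.45*p^3 - 3.53*p^2 - 4.74*p - 8.15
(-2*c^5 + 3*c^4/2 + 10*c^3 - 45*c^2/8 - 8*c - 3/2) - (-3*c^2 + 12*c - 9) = -2*c^5 + 3*c^4/2 + 10*c^3 - 21*c^2/8 - 20*c + 15/2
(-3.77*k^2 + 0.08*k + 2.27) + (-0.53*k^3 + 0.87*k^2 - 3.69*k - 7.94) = -0.53*k^3 - 2.9*k^2 - 3.61*k - 5.67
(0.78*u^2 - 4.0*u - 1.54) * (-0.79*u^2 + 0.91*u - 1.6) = -0.6162*u^4 + 3.8698*u^3 - 3.6714*u^2 + 4.9986*u + 2.464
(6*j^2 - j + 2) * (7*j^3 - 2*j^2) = 42*j^5 - 19*j^4 + 16*j^3 - 4*j^2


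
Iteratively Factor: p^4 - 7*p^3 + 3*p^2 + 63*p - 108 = (p - 3)*(p^3 - 4*p^2 - 9*p + 36) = (p - 3)*(p + 3)*(p^2 - 7*p + 12) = (p - 4)*(p - 3)*(p + 3)*(p - 3)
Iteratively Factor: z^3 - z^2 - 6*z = (z + 2)*(z^2 - 3*z) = z*(z + 2)*(z - 3)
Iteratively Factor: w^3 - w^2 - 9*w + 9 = (w - 1)*(w^2 - 9) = (w - 1)*(w + 3)*(w - 3)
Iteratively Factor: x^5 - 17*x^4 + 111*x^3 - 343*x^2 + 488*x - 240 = (x - 4)*(x^4 - 13*x^3 + 59*x^2 - 107*x + 60) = (x - 4)*(x - 1)*(x^3 - 12*x^2 + 47*x - 60) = (x - 4)^2*(x - 1)*(x^2 - 8*x + 15) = (x - 5)*(x - 4)^2*(x - 1)*(x - 3)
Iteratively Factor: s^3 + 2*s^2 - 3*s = (s - 1)*(s^2 + 3*s) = s*(s - 1)*(s + 3)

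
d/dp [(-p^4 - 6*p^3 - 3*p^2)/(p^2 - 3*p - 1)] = p*(-2*p^4 + 3*p^3 + 40*p^2 + 27*p + 6)/(p^4 - 6*p^3 + 7*p^2 + 6*p + 1)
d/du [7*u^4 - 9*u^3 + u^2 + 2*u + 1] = 28*u^3 - 27*u^2 + 2*u + 2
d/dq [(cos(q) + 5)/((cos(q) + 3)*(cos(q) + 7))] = (cos(q)^2 + 10*cos(q) + 29)*sin(q)/((cos(q) + 3)^2*(cos(q) + 7)^2)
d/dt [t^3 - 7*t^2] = t*(3*t - 14)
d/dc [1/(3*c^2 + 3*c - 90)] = (-2*c - 1)/(3*(c^2 + c - 30)^2)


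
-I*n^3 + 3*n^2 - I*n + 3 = (n - I)*(n + 3*I)*(-I*n + 1)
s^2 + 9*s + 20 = (s + 4)*(s + 5)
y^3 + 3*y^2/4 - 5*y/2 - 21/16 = (y - 3/2)*(y + 1/2)*(y + 7/4)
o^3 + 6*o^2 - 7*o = o*(o - 1)*(o + 7)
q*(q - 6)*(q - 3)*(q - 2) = q^4 - 11*q^3 + 36*q^2 - 36*q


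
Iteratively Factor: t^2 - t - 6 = (t + 2)*(t - 3)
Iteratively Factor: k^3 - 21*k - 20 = (k + 4)*(k^2 - 4*k - 5) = (k + 1)*(k + 4)*(k - 5)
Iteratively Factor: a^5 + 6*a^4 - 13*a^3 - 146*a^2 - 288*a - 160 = (a + 1)*(a^4 + 5*a^3 - 18*a^2 - 128*a - 160) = (a + 1)*(a + 4)*(a^3 + a^2 - 22*a - 40) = (a + 1)*(a + 2)*(a + 4)*(a^2 - a - 20) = (a + 1)*(a + 2)*(a + 4)^2*(a - 5)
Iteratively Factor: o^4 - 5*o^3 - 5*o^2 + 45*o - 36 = (o - 4)*(o^3 - o^2 - 9*o + 9) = (o - 4)*(o - 3)*(o^2 + 2*o - 3) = (o - 4)*(o - 3)*(o - 1)*(o + 3)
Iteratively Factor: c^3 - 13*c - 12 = (c + 1)*(c^2 - c - 12) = (c + 1)*(c + 3)*(c - 4)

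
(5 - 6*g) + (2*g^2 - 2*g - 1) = 2*g^2 - 8*g + 4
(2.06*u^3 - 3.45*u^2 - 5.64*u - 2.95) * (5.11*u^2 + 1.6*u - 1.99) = 10.5266*u^5 - 14.3335*u^4 - 38.4398*u^3 - 17.233*u^2 + 6.5036*u + 5.8705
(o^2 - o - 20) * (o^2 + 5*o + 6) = o^4 + 4*o^3 - 19*o^2 - 106*o - 120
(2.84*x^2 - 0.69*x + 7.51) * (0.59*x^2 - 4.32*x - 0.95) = 1.6756*x^4 - 12.6759*x^3 + 4.7137*x^2 - 31.7877*x - 7.1345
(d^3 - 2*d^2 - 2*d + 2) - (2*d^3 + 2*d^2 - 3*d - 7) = -d^3 - 4*d^2 + d + 9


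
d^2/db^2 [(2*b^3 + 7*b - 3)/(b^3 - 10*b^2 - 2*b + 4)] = 2*(20*b^6 + 33*b^5 - 276*b^4 + 1042*b^3 - 1098*b^2 + 792*b - 76)/(b^9 - 30*b^8 + 294*b^7 - 868*b^6 - 828*b^5 + 1032*b^4 + 520*b^3 - 432*b^2 - 96*b + 64)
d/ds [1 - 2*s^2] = -4*s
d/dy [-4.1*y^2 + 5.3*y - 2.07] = 5.3 - 8.2*y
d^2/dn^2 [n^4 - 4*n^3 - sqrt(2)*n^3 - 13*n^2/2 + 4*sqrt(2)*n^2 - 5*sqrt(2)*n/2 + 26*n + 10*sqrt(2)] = 12*n^2 - 24*n - 6*sqrt(2)*n - 13 + 8*sqrt(2)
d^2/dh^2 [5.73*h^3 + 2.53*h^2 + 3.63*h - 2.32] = 34.38*h + 5.06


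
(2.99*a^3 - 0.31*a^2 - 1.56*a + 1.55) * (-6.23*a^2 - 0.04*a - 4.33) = -18.6277*a^5 + 1.8117*a^4 - 3.2155*a^3 - 8.2518*a^2 + 6.6928*a - 6.7115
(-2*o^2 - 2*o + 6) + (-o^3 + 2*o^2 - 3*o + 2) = -o^3 - 5*o + 8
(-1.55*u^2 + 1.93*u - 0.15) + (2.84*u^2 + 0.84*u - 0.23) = 1.29*u^2 + 2.77*u - 0.38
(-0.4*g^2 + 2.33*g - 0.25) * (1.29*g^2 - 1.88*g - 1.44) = -0.516*g^4 + 3.7577*g^3 - 4.1269*g^2 - 2.8852*g + 0.36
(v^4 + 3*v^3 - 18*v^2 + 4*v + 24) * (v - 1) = v^5 + 2*v^4 - 21*v^3 + 22*v^2 + 20*v - 24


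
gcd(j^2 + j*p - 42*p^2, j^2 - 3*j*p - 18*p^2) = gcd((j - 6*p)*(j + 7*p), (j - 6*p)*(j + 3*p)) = -j + 6*p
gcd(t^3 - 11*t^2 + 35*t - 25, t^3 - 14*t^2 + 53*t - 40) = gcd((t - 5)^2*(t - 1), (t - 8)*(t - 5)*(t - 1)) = t^2 - 6*t + 5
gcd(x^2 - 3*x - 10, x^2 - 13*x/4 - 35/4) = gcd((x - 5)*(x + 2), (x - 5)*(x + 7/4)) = x - 5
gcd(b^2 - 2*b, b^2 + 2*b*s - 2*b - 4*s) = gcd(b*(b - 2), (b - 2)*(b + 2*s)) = b - 2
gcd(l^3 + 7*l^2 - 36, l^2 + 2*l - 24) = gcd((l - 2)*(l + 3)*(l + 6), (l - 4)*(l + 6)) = l + 6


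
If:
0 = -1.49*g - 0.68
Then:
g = -0.46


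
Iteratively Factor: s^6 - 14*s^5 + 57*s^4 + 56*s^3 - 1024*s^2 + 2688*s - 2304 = (s - 3)*(s^5 - 11*s^4 + 24*s^3 + 128*s^2 - 640*s + 768) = (s - 4)*(s - 3)*(s^4 - 7*s^3 - 4*s^2 + 112*s - 192) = (s - 4)*(s - 3)*(s + 4)*(s^3 - 11*s^2 + 40*s - 48) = (s - 4)^2*(s - 3)*(s + 4)*(s^2 - 7*s + 12) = (s - 4)^3*(s - 3)*(s + 4)*(s - 3)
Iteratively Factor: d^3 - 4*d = (d + 2)*(d^2 - 2*d) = d*(d + 2)*(d - 2)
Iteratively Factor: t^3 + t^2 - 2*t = (t - 1)*(t^2 + 2*t) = (t - 1)*(t + 2)*(t)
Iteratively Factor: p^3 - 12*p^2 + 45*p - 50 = (p - 5)*(p^2 - 7*p + 10) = (p - 5)^2*(p - 2)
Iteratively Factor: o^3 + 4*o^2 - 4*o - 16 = (o - 2)*(o^2 + 6*o + 8) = (o - 2)*(o + 2)*(o + 4)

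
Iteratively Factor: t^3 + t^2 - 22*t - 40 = (t + 2)*(t^2 - t - 20) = (t - 5)*(t + 2)*(t + 4)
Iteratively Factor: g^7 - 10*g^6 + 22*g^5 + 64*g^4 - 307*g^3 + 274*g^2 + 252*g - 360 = (g - 2)*(g^6 - 8*g^5 + 6*g^4 + 76*g^3 - 155*g^2 - 36*g + 180) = (g - 2)*(g + 1)*(g^5 - 9*g^4 + 15*g^3 + 61*g^2 - 216*g + 180) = (g - 2)^2*(g + 1)*(g^4 - 7*g^3 + g^2 + 63*g - 90) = (g - 5)*(g - 2)^2*(g + 1)*(g^3 - 2*g^2 - 9*g + 18) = (g - 5)*(g - 2)^3*(g + 1)*(g^2 - 9) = (g - 5)*(g - 3)*(g - 2)^3*(g + 1)*(g + 3)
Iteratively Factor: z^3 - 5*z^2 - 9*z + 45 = (z - 5)*(z^2 - 9) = (z - 5)*(z - 3)*(z + 3)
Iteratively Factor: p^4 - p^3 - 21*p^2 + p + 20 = (p - 1)*(p^3 - 21*p - 20) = (p - 1)*(p + 4)*(p^2 - 4*p - 5) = (p - 1)*(p + 1)*(p + 4)*(p - 5)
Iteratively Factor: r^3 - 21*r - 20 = (r + 1)*(r^2 - r - 20) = (r + 1)*(r + 4)*(r - 5)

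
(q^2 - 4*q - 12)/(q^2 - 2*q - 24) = (q + 2)/(q + 4)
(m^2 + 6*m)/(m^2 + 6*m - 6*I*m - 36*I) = m/(m - 6*I)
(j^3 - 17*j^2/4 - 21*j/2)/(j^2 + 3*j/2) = (4*j^2 - 17*j - 42)/(2*(2*j + 3))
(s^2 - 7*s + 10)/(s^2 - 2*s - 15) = (s - 2)/(s + 3)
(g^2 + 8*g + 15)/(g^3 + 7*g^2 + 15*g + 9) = (g + 5)/(g^2 + 4*g + 3)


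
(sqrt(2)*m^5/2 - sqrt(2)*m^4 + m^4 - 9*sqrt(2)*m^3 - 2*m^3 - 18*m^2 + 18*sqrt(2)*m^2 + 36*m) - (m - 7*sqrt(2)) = sqrt(2)*m^5/2 - sqrt(2)*m^4 + m^4 - 9*sqrt(2)*m^3 - 2*m^3 - 18*m^2 + 18*sqrt(2)*m^2 + 35*m + 7*sqrt(2)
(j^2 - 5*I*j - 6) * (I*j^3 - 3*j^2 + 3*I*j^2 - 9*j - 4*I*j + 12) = I*j^5 + 2*j^4 + 3*I*j^4 + 6*j^3 + 5*I*j^3 + 10*j^2 + 27*I*j^2 + 54*j - 36*I*j - 72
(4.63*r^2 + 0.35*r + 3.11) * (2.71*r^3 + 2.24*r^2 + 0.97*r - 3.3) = 12.5473*r^5 + 11.3197*r^4 + 13.7032*r^3 - 7.9731*r^2 + 1.8617*r - 10.263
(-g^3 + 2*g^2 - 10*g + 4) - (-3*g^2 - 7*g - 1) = -g^3 + 5*g^2 - 3*g + 5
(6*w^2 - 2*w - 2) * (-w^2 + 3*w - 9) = -6*w^4 + 20*w^3 - 58*w^2 + 12*w + 18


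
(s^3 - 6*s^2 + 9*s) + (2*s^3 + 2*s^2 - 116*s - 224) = 3*s^3 - 4*s^2 - 107*s - 224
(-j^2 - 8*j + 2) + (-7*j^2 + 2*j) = -8*j^2 - 6*j + 2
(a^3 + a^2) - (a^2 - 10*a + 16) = a^3 + 10*a - 16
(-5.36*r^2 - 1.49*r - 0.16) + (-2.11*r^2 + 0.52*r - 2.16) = -7.47*r^2 - 0.97*r - 2.32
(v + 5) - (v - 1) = 6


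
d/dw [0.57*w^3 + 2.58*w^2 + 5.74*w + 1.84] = 1.71*w^2 + 5.16*w + 5.74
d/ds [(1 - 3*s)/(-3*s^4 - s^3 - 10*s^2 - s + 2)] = (9*s^4 + 3*s^3 + 30*s^2 + 3*s - (3*s - 1)*(12*s^3 + 3*s^2 + 20*s + 1) - 6)/(3*s^4 + s^3 + 10*s^2 + s - 2)^2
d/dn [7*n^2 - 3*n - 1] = 14*n - 3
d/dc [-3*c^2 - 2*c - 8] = -6*c - 2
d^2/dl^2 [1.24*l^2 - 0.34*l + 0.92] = 2.48000000000000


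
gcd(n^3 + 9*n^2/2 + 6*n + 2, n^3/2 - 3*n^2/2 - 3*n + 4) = n + 2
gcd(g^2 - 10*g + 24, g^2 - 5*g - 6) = g - 6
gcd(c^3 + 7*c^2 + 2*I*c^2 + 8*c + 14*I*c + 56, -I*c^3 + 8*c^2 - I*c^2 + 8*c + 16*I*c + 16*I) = c + 4*I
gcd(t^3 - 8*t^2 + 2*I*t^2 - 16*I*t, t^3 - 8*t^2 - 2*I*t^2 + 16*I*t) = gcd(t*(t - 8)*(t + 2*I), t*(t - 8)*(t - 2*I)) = t^2 - 8*t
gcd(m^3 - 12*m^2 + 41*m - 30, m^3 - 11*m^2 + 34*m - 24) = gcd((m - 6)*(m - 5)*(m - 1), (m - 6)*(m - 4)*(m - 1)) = m^2 - 7*m + 6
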